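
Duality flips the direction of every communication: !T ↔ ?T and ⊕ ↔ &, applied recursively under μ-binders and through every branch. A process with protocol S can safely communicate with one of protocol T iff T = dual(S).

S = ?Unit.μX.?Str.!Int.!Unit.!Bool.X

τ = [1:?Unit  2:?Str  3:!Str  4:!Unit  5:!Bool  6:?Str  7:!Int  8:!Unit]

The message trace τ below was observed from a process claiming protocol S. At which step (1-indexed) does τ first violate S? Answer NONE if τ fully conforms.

3

step 1: ?Unit  ok  now at μX.…
step 2: ?Str  ok  now at !Int.!Unit.!Bool.μX.…
step 3: got !Str, protocol expects !Int  ✗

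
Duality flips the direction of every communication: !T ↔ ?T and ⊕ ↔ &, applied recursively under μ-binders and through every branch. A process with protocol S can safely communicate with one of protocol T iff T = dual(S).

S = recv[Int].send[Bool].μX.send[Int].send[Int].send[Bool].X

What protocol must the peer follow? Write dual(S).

recv[Int] ↦ send[Int]
  send[Bool] ↦ recv[Bool]
    μX ↦ μX  (binder kept)
      send[Int] ↦ recv[Int]
        send[Int] ↦ recv[Int]
          send[Bool] ↦ recv[Bool]
            X ↦ X

send[Int].recv[Bool].μX.recv[Int].recv[Int].recv[Bool].X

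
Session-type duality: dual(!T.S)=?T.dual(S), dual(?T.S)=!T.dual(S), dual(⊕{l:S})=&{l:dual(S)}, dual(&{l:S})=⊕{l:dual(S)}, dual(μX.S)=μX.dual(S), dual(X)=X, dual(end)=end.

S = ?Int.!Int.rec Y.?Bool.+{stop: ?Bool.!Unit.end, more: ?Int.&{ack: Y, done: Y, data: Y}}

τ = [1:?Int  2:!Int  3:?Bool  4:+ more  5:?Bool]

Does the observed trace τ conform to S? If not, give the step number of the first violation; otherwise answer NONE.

5

@1 ?Int  ✓  cont: !Int.rec Y.…
@2 !Int  ✓  cont: rec Y.…
@3 ?Bool  ✓  cont: +{stop: ?Bool.!Unit.end, more: ?Int.&{ack: rec Y.…, done: rec Y.…, data: rec Y.…}}
@4 + more  ✓  cont: ?Int.&{ack: rec Y.…, done: rec Y.…, data: rec Y.…}
@5 got ?Bool, protocol expects ?Int  ✗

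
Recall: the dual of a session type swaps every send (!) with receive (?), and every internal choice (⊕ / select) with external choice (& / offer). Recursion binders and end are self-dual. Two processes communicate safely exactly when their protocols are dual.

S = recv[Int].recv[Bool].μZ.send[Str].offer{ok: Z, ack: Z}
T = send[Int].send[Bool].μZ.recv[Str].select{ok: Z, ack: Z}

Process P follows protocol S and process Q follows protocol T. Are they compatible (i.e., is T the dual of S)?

recv[Int] ‖ send[Int]  match
  recv[Bool] ‖ send[Bool]  match
    μZ ‖ μZ  match (binder kept)
      send[Str] ‖ recv[Str]  match
        offer{ok,ack} ‖ select{ok,ack}  match labels match
          • ok:
            Z ‖ Z  match
          • ack:
            Z ‖ Z  match

YES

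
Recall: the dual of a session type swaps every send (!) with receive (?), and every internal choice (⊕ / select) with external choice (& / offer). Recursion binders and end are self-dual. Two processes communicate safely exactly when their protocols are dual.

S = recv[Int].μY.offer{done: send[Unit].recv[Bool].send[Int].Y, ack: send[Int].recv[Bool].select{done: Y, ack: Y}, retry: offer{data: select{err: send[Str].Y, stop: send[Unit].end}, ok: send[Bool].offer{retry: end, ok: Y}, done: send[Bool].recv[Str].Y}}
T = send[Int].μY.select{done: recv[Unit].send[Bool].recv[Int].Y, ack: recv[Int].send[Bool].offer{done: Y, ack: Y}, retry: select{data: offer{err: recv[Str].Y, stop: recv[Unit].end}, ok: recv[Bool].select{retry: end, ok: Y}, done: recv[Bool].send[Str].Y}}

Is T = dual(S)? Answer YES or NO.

YES

recv[Int] | send[Int]  ok
  μY | μY  ok (rec unchanged)
    offer{done,ack,retry} | select{done,ack,retry}  ok labels match
      case done:
        send[Unit] | recv[Unit]  ok
          recv[Bool] | send[Bool]  ok
            send[Int] | recv[Int]  ok
              Y | Y  ok
      case ack:
        send[Int] | recv[Int]  ok
          recv[Bool] | send[Bool]  ok
            select{done,ack} | offer{done,ack}  ok labels match
              case done:
                Y | Y  ok
              case ack:
                Y | Y  ok
      case retry:
        offer{data,ok,done} | select{data,ok,done}  ok labels match
          case data:
            select{err,stop} | offer{err,stop}  ok labels match
              case err:
                send[Str] | recv[Str]  ok
                  Y | Y  ok
              case stop:
                send[Unit] | recv[Unit]  ok
                  end | end  ok
          case ok:
            send[Bool] | recv[Bool]  ok
              offer{retry,ok} | select{retry,ok}  ok labels match
                case retry:
                  end | end  ok
                case ok:
                  Y | Y  ok
          case done:
            send[Bool] | recv[Bool]  ok
              recv[Str] | send[Str]  ok
                Y | Y  ok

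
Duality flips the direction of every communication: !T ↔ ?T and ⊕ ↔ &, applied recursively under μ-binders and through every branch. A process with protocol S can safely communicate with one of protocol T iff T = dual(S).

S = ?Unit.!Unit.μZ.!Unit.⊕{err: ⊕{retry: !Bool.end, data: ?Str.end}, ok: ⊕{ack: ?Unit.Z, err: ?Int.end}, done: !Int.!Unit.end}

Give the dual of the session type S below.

!Unit.?Unit.μZ.?Unit.&{err: &{retry: ?Bool.end, data: !Str.end}, ok: &{ack: !Unit.Z, err: !Int.end}, done: ?Int.?Unit.end}

?Unit → !Unit
  !Unit → ?Unit
    μZ → μZ  (binder kept)
      !Unit → ?Unit
        ⊕{err,ok,done} → &{err,ok,done}  (select→offer)
          [err]
            ⊕{retry,data} → &{retry,data}  (select→offer)
              [retry]
                !Bool → ?Bool
                  end self-dual
              [data]
                ?Str → !Str
                  end self-dual
          [ok]
            ⊕{ack,err} → &{ack,err}  (select→offer)
              [ack]
                ?Unit → !Unit
                  Z self-dual
              [err]
                ?Int → !Int
                  end self-dual
          [done]
            !Int → ?Int
              !Unit → ?Unit
                end self-dual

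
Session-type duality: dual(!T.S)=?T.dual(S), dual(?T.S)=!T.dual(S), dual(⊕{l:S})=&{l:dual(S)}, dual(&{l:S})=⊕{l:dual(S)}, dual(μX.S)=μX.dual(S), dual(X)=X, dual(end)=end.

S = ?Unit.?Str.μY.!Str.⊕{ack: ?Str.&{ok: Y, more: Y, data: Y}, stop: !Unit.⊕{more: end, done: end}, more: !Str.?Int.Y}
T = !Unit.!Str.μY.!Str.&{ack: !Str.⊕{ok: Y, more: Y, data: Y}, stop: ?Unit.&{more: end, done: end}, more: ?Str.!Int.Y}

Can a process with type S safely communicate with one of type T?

NO

?Unit ‖ !Unit  ok
  ?Str ‖ !Str  ok
    μY ‖ μY  ok (μ self-dual)
      !Str ‖ !Str  ✗ same direction on both sides — not dual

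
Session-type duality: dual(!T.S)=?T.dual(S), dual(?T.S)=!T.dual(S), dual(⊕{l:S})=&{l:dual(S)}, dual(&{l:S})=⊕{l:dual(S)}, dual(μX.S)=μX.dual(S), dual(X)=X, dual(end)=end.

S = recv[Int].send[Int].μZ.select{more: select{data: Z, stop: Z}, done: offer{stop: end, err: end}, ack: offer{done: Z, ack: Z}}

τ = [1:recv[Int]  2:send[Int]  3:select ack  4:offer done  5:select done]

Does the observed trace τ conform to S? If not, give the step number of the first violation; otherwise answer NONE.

NONE

@1 recv[Int]  ✓  state: send[Int].μZ.…
@2 send[Int]  ✓  state: μZ.…
@3 select ack  ✓  state: offer{done: μZ.…, ack: μZ.…}
@4 offer done  ✓  state: μZ.…
@5 select done  ✓  state: offer{stop: end, err: end}
trace exhausted — no violation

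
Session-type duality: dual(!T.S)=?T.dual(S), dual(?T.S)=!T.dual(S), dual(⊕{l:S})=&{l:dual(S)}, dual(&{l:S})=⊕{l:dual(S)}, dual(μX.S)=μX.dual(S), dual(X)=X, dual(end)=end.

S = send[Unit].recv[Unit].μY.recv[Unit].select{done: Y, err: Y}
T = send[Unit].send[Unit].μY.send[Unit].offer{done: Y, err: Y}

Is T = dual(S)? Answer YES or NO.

send[Unit] ‖ send[Unit]  ✗ same direction on both sides — not dual

NO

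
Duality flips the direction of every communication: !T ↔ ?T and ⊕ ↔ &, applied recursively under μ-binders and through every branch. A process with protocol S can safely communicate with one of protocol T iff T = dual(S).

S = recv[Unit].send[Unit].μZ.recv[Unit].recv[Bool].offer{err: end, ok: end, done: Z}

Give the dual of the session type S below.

send[Unit].recv[Unit].μZ.send[Unit].send[Bool].select{err: end, ok: end, done: Z}

recv[Unit] → send[Unit]
  send[Unit] → recv[Unit]
    μZ → μZ  (μ self-dual)
      recv[Unit] → send[Unit]
        recv[Bool] → send[Bool]
          offer{err,ok,done} → select{err,ok,done}  (external→internal)
            • err:
              dual(end) = end
            • ok:
              dual(end) = end
            • done:
              dual(Z) = Z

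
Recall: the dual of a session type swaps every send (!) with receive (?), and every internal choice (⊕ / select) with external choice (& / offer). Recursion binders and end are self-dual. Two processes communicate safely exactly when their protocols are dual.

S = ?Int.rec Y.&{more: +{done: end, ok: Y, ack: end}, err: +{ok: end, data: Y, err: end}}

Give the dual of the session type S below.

?Int ↦ !Int
  rec Y ↦ rec Y  (μ self-dual)
    &{more,err} ↦ +{more,err}  (external→internal)
      [more]
        +{done,ok,ack} ↦ &{done,ok,ack}  (select→offer)
          [done]
            end self-dual
          [ok]
            Y self-dual
          [ack]
            end self-dual
      [err]
        +{ok,data,err} ↦ &{ok,data,err}  (select→offer)
          [ok]
            end self-dual
          [data]
            Y self-dual
          [err]
            end self-dual

!Int.rec Y.+{more: &{done: end, ok: Y, ack: end}, err: &{ok: end, data: Y, err: end}}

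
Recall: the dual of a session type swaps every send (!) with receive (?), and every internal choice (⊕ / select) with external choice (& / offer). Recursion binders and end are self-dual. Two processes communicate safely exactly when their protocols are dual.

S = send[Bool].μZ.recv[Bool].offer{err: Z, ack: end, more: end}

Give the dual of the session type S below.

send[Bool] ↦ recv[Bool]
  μZ ↦ μZ  (rec unchanged)
    recv[Bool] ↦ send[Bool]
      offer{err,ack,more} ↦ select{err,ack,more}  (external→internal)
        case err:
          dual(Z) = Z
        case ack:
          dual(end) = end
        case more:
          dual(end) = end

recv[Bool].μZ.send[Bool].select{err: Z, ack: end, more: end}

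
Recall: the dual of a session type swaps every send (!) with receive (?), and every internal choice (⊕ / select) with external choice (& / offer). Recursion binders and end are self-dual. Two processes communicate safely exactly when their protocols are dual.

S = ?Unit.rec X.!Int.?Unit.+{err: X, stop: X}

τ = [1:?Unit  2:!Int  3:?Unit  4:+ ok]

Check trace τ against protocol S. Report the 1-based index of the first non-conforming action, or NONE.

4

[1] ?Unit  ✓  residual = rec X.…
[2] !Int  ✓  residual = ?Unit.+{err: rec X.…, stop: rec X.…}
[3] ?Unit  ✓  residual = +{err: rec X.…, stop: rec X.…}
[4] got + ok, protocol expects + err or + stop  ✗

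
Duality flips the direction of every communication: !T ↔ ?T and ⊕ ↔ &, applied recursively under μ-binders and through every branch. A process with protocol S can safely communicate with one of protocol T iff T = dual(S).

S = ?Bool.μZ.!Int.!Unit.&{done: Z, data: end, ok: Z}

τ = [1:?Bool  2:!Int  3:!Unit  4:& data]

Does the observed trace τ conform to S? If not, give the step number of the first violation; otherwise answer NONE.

NONE

[1] ?Bool  match  now at μZ.…
[2] !Int  match  now at !Unit.&{done: μZ.…, data: end, ok: μZ.…}
[3] !Unit  match  now at &{done: μZ.…, data: end, ok: μZ.…}
[4] & data  match  now at end
trace exhausted — no violation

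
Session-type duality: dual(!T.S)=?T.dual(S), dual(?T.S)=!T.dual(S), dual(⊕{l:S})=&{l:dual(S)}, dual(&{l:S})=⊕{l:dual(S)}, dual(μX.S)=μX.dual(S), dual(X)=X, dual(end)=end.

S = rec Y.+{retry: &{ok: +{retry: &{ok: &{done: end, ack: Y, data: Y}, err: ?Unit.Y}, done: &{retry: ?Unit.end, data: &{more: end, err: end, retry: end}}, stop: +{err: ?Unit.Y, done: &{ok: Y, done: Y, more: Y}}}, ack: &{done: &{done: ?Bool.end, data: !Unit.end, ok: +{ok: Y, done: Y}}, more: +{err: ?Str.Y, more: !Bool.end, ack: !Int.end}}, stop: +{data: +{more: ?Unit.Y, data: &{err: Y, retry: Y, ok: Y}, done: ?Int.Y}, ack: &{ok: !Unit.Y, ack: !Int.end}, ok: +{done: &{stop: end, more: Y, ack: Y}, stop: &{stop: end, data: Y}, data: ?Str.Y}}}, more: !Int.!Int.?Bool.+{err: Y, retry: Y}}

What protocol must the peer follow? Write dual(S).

rec Y ↦ rec Y  (μ self-dual)
  +{retry,more} ↦ &{retry,more}  (⊕→&)
    [retry]
      &{ok,ack,stop} ↦ +{ok,ack,stop}  (external→internal)
        [ok]
          +{retry,done,stop} ↦ &{retry,done,stop}  (⊕→&)
            [retry]
              &{ok,err} ↦ +{ok,err}  (external→internal)
                [ok]
                  &{done,ack,data} ↦ +{done,ack,data}  (external→internal)
                    [done]
                      end self-dual
                    [ack]
                      Y self-dual
                    [data]
                      Y self-dual
                [err]
                  ?Unit ↦ !Unit
                    Y self-dual
            [done]
              &{retry,data} ↦ +{retry,data}  (external→internal)
                [retry]
                  ?Unit ↦ !Unit
                    end self-dual
                [data]
                  &{more,err,retry} ↦ +{more,err,retry}  (external→internal)
                    [more]
                      end self-dual
                    [err]
                      end self-dual
                    [retry]
                      end self-dual
            [stop]
              +{err,done} ↦ &{err,done}  (⊕→&)
                [err]
                  ?Unit ↦ !Unit
                    Y self-dual
                [done]
                  &{ok,done,more} ↦ +{ok,done,more}  (external→internal)
                    [ok]
                      Y self-dual
                    [done]
                      Y self-dual
                    [more]
                      Y self-dual
        [ack]
          &{done,more} ↦ +{done,more}  (external→internal)
            [done]
              &{done,data,ok} ↦ +{done,data,ok}  (external→internal)
                [done]
                  ?Bool ↦ !Bool
                    end self-dual
                [data]
                  !Unit ↦ ?Unit
                    end self-dual
                [ok]
                  +{ok,done} ↦ &{ok,done}  (⊕→&)
                    [ok]
                      Y self-dual
                    [done]
                      Y self-dual
            [more]
              +{err,more,ack} ↦ &{err,more,ack}  (⊕→&)
                [err]
                  ?Str ↦ !Str
                    Y self-dual
                [more]
                  !Bool ↦ ?Bool
                    end self-dual
                [ack]
                  !Int ↦ ?Int
                    end self-dual
        [stop]
          +{data,ack,ok} ↦ &{data,ack,ok}  (⊕→&)
            [data]
              +{more,data,done} ↦ &{more,data,done}  (⊕→&)
                [more]
                  ?Unit ↦ !Unit
                    Y self-dual
                [data]
                  &{err,retry,ok} ↦ +{err,retry,ok}  (external→internal)
                    [err]
                      Y self-dual
                    [retry]
                      Y self-dual
                    [ok]
                      Y self-dual
                [done]
                  ?Int ↦ !Int
                    Y self-dual
            [ack]
              &{ok,ack} ↦ +{ok,ack}  (external→internal)
                [ok]
                  !Unit ↦ ?Unit
                    Y self-dual
                [ack]
                  !Int ↦ ?Int
                    end self-dual
            [ok]
              +{done,stop,data} ↦ &{done,stop,data}  (⊕→&)
                [done]
                  &{stop,more,ack} ↦ +{stop,more,ack}  (external→internal)
                    [stop]
                      end self-dual
                    [more]
                      Y self-dual
                    [ack]
                      Y self-dual
                [stop]
                  &{stop,data} ↦ +{stop,data}  (external→internal)
                    [stop]
                      end self-dual
                    [data]
                      Y self-dual
                [data]
                  ?Str ↦ !Str
                    Y self-dual
    [more]
      !Int ↦ ?Int
        !Int ↦ ?Int
          ?Bool ↦ !Bool
            +{err,retry} ↦ &{err,retry}  (⊕→&)
              [err]
                Y self-dual
              [retry]
                Y self-dual

rec Y.&{retry: +{ok: &{retry: +{ok: +{done: end, ack: Y, data: Y}, err: !Unit.Y}, done: +{retry: !Unit.end, data: +{more: end, err: end, retry: end}}, stop: &{err: !Unit.Y, done: +{ok: Y, done: Y, more: Y}}}, ack: +{done: +{done: !Bool.end, data: ?Unit.end, ok: &{ok: Y, done: Y}}, more: &{err: !Str.Y, more: ?Bool.end, ack: ?Int.end}}, stop: &{data: &{more: !Unit.Y, data: +{err: Y, retry: Y, ok: Y}, done: !Int.Y}, ack: +{ok: ?Unit.Y, ack: ?Int.end}, ok: &{done: +{stop: end, more: Y, ack: Y}, stop: +{stop: end, data: Y}, data: !Str.Y}}}, more: ?Int.?Int.!Bool.&{err: Y, retry: Y}}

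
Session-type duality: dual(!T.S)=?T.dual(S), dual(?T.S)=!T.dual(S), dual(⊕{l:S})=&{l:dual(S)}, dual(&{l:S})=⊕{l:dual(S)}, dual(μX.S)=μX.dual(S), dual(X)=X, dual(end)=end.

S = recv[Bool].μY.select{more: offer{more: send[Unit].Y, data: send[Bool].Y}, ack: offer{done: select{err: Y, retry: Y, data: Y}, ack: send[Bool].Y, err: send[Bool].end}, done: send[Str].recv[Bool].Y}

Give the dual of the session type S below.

recv[Bool] = send[Bool]
  μY = μY  (rec unchanged)
    select{more,ack,done} = offer{more,ack,done}  (select→offer)
      case more:
        offer{more,data} = select{more,data}  (offer→select)
          case more:
            send[Unit] = recv[Unit]
              dual(Y) = Y
          case data:
            send[Bool] = recv[Bool]
              dual(Y) = Y
      case ack:
        offer{done,ack,err} = select{done,ack,err}  (offer→select)
          case done:
            select{err,retry,data} = offer{err,retry,data}  (select→offer)
              case err:
                dual(Y) = Y
              case retry:
                dual(Y) = Y
              case data:
                dual(Y) = Y
          case ack:
            send[Bool] = recv[Bool]
              dual(Y) = Y
          case err:
            send[Bool] = recv[Bool]
              dual(end) = end
      case done:
        send[Str] = recv[Str]
          recv[Bool] = send[Bool]
            dual(Y) = Y

send[Bool].μY.offer{more: select{more: recv[Unit].Y, data: recv[Bool].Y}, ack: select{done: offer{err: Y, retry: Y, data: Y}, ack: recv[Bool].Y, err: recv[Bool].end}, done: recv[Str].send[Bool].Y}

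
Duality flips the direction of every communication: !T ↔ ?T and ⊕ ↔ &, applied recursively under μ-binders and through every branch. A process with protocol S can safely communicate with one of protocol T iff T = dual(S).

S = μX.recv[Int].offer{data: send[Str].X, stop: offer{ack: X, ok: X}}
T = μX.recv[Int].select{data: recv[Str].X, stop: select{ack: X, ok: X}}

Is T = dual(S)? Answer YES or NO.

μX ‖ μX  ✓ (rec unchanged)
  recv[Int] ‖ recv[Int]  ✗ same direction on both sides — not dual

NO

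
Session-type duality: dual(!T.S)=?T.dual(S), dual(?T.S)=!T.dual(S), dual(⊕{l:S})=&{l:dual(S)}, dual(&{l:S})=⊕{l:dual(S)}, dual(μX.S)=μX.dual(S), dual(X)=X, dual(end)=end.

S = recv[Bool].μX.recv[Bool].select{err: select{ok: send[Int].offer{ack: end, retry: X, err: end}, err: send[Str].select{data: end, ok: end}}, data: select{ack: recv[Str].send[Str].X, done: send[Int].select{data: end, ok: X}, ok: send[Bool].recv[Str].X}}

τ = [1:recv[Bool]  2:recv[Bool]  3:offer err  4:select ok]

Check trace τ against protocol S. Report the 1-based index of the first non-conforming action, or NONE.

step 1: recv[Bool]  ok  state: μX.…
step 2: recv[Bool]  ok  state: select{err: select{ok: send[Int].offer{ack: end, retry: μX.…, err: end}, err: send[Str].select{data: end, ok: end}}, data: select{ack: recv[Str].send[Str].μX.…, done: send[Int].select{data: end, ok: μX.…}, ok: send[Bool].recv[Str].μX.…}}
step 3: got offer err, protocol expects select err or select data  ✗

3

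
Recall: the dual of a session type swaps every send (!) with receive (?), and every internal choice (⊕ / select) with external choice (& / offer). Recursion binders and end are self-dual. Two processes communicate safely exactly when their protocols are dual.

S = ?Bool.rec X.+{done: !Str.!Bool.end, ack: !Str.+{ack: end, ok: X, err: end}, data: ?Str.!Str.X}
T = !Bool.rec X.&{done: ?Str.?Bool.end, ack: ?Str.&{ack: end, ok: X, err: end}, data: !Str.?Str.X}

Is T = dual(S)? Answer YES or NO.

YES

?Bool ‖ !Bool  ✓
  rec X ‖ rec X  ✓ (binder kept)
    +{done,ack,data} ‖ &{done,ack,data}  ✓ label sets agree
      case done:
        !Str ‖ ?Str  ✓
          !Bool ‖ ?Bool  ✓
            end ‖ end  ✓
      case ack:
        !Str ‖ ?Str  ✓
          +{ack,ok,err} ‖ &{ack,ok,err}  ✓ label sets agree
            case ack:
              end ‖ end  ✓
            case ok:
              X ‖ X  ✓
            case err:
              end ‖ end  ✓
      case data:
        ?Str ‖ !Str  ✓
          !Str ‖ ?Str  ✓
            X ‖ X  ✓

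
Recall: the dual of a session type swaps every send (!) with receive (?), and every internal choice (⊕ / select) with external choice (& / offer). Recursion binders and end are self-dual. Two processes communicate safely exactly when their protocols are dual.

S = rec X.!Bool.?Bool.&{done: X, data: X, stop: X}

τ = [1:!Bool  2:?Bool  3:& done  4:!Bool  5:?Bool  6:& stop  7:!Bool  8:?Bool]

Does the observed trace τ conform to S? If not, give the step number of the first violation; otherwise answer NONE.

step 1: !Bool  match  now at ?Bool.&{done: rec X.…, data: rec X.…, stop: rec X.…}
step 2: ?Bool  match  now at &{done: rec X.…, data: rec X.…, stop: rec X.…}
step 3: & done  match  now at rec X.…
step 4: !Bool  match  now at ?Bool.&{done: rec X.…, data: rec X.…, stop: rec X.…}
step 5: ?Bool  match  now at &{done: rec X.…, data: rec X.…, stop: rec X.…}
step 6: & stop  match  now at rec X.…
step 7: !Bool  match  now at ?Bool.&{done: rec X.…, data: rec X.…, stop: rec X.…}
step 8: ?Bool  match  now at &{done: rec X.…, data: rec X.…, stop: rec X.…}
trace exhausted — no violation

NONE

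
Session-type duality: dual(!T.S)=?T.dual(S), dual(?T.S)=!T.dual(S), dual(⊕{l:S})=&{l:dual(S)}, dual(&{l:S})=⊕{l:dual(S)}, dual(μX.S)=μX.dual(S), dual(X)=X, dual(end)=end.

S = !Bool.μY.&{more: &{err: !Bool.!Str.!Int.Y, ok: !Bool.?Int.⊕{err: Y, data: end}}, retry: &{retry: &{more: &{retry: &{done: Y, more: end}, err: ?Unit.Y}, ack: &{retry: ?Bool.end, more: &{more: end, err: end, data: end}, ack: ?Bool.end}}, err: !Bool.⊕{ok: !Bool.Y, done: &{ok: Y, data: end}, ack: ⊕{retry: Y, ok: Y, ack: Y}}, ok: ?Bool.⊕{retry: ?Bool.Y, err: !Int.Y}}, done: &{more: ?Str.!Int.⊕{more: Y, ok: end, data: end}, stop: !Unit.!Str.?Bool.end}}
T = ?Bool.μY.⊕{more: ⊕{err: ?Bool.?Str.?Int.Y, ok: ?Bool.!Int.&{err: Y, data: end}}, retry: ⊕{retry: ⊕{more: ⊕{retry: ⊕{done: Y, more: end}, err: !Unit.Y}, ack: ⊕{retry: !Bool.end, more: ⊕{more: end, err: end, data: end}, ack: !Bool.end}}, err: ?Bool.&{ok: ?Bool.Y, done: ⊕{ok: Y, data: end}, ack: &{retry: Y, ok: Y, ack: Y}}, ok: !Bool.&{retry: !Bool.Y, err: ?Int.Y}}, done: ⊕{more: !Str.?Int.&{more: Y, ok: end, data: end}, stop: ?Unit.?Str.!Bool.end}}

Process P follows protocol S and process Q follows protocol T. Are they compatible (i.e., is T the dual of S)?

YES

!Bool ‖ ?Bool  ok
  μY ‖ μY  ok (binder kept)
    &{more,retry,done} ‖ ⊕{more,retry,done}  ok label sets agree
      • more:
        &{err,ok} ‖ ⊕{err,ok}  ok label sets agree
          • err:
            !Bool ‖ ?Bool  ok
              !Str ‖ ?Str  ok
                !Int ‖ ?Int  ok
                  Y ‖ Y  ok
          • ok:
            !Bool ‖ ?Bool  ok
              ?Int ‖ !Int  ok
                ⊕{err,data} ‖ &{err,data}  ok label sets agree
                  • err:
                    Y ‖ Y  ok
                  • data:
                    end ‖ end  ok
      • retry:
        &{retry,err,ok} ‖ ⊕{retry,err,ok}  ok label sets agree
          • retry:
            &{more,ack} ‖ ⊕{more,ack}  ok label sets agree
              • more:
                &{retry,err} ‖ ⊕{retry,err}  ok label sets agree
                  • retry:
                    &{done,more} ‖ ⊕{done,more}  ok label sets agree
                      • done:
                        Y ‖ Y  ok
                      • more:
                        end ‖ end  ok
                  • err:
                    ?Unit ‖ !Unit  ok
                      Y ‖ Y  ok
              • ack:
                &{retry,more,ack} ‖ ⊕{retry,more,ack}  ok label sets agree
                  • retry:
                    ?Bool ‖ !Bool  ok
                      end ‖ end  ok
                  • more:
                    &{more,err,data} ‖ ⊕{more,err,data}  ok label sets agree
                      • more:
                        end ‖ end  ok
                      • err:
                        end ‖ end  ok
                      • data:
                        end ‖ end  ok
                  • ack:
                    ?Bool ‖ !Bool  ok
                      end ‖ end  ok
          • err:
            !Bool ‖ ?Bool  ok
              ⊕{ok,done,ack} ‖ &{ok,done,ack}  ok label sets agree
                • ok:
                  !Bool ‖ ?Bool  ok
                    Y ‖ Y  ok
                • done:
                  &{ok,data} ‖ ⊕{ok,data}  ok label sets agree
                    • ok:
                      Y ‖ Y  ok
                    • data:
                      end ‖ end  ok
                • ack:
                  ⊕{retry,ok,ack} ‖ &{retry,ok,ack}  ok label sets agree
                    • retry:
                      Y ‖ Y  ok
                    • ok:
                      Y ‖ Y  ok
                    • ack:
                      Y ‖ Y  ok
          • ok:
            ?Bool ‖ !Bool  ok
              ⊕{retry,err} ‖ &{retry,err}  ok label sets agree
                • retry:
                  ?Bool ‖ !Bool  ok
                    Y ‖ Y  ok
                • err:
                  !Int ‖ ?Int  ok
                    Y ‖ Y  ok
      • done:
        &{more,stop} ‖ ⊕{more,stop}  ok label sets agree
          • more:
            ?Str ‖ !Str  ok
              !Int ‖ ?Int  ok
                ⊕{more,ok,data} ‖ &{more,ok,data}  ok label sets agree
                  • more:
                    Y ‖ Y  ok
                  • ok:
                    end ‖ end  ok
                  • data:
                    end ‖ end  ok
          • stop:
            !Unit ‖ ?Unit  ok
              !Str ‖ ?Str  ok
                ?Bool ‖ !Bool  ok
                  end ‖ end  ok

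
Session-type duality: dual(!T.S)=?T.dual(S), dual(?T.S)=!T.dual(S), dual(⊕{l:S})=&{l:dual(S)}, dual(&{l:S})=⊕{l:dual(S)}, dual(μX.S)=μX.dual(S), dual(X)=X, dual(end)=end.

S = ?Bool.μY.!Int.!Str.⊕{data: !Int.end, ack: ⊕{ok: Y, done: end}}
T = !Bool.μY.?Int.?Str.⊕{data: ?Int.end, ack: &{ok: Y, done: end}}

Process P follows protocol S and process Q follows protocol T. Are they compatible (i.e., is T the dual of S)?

?Bool | !Bool  ok
  μY | μY  ok (μ self-dual)
    !Int | ?Int  ok
      !Str | ?Str  ok
        ⊕{data,ack} | ⊕{data,ack}  ✗ choice polarity not flipped — not dual

NO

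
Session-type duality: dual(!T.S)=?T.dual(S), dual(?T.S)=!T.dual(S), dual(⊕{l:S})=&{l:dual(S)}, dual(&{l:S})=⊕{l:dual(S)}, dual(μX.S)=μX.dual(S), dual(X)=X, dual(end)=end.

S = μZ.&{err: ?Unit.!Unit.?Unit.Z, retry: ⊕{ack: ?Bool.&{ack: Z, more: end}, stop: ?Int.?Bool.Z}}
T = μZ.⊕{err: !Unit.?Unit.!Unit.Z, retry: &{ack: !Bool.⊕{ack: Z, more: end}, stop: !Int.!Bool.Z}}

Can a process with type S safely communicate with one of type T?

YES

μZ | μZ  ✓ (μ self-dual)
  &{err,retry} | ⊕{err,retry}  ✓ label sets agree
    [err]
      ?Unit | !Unit  ✓
        !Unit | ?Unit  ✓
          ?Unit | !Unit  ✓
            Z | Z  ✓
    [retry]
      ⊕{ack,stop} | &{ack,stop}  ✓ label sets agree
        [ack]
          ?Bool | !Bool  ✓
            &{ack,more} | ⊕{ack,more}  ✓ label sets agree
              [ack]
                Z | Z  ✓
              [more]
                end | end  ✓
        [stop]
          ?Int | !Int  ✓
            ?Bool | !Bool  ✓
              Z | Z  ✓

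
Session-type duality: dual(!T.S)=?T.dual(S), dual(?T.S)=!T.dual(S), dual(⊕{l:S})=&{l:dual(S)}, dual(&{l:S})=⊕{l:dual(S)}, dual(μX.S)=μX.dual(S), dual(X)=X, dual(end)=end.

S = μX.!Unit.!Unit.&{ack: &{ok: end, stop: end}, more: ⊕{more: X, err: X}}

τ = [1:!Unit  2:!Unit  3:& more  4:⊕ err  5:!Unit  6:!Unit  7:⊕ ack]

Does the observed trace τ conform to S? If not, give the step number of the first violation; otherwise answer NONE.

7

step 1: !Unit  ✓  state: !Unit.&{ack: &{ok: end, stop: end}, more: ⊕{more: μX.…, err: μX.…}}
step 2: !Unit  ✓  state: &{ack: &{ok: end, stop: end}, more: ⊕{more: μX.…, err: μX.…}}
step 3: & more  ✓  state: ⊕{more: μX.…, err: μX.…}
step 4: ⊕ err  ✓  state: μX.…
step 5: !Unit  ✓  state: !Unit.&{ack: &{ok: end, stop: end}, more: ⊕{more: μX.…, err: μX.…}}
step 6: !Unit  ✓  state: &{ack: &{ok: end, stop: end}, more: ⊕{more: μX.…, err: μX.…}}
step 7: got ⊕ ack, protocol expects & ack or & more  ✗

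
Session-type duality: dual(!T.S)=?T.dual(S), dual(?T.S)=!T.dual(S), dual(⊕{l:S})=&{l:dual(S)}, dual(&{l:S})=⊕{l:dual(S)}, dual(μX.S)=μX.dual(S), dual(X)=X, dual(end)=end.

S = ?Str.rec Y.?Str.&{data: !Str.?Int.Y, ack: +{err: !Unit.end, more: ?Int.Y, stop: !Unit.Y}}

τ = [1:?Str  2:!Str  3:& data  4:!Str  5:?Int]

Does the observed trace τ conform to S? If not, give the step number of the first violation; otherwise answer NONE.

2

[1] ?Str  ✓  state: rec Y.…
[2] got !Str, protocol expects ?Str  ✗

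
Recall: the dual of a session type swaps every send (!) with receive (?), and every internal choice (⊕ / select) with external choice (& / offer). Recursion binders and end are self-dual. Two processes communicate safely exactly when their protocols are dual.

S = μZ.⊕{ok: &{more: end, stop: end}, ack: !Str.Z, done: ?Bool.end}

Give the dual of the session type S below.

μZ → μZ  (binder kept)
  ⊕{ok,ack,done} → &{ok,ack,done}  (internal→external)
    [ok]
      &{more,stop} → ⊕{more,stop}  (&→⊕)
        [more]
          end ↦ end
        [stop]
          end ↦ end
    [ack]
      !Str → ?Str
        Z ↦ Z
    [done]
      ?Bool → !Bool
        end ↦ end

μZ.&{ok: ⊕{more: end, stop: end}, ack: ?Str.Z, done: !Bool.end}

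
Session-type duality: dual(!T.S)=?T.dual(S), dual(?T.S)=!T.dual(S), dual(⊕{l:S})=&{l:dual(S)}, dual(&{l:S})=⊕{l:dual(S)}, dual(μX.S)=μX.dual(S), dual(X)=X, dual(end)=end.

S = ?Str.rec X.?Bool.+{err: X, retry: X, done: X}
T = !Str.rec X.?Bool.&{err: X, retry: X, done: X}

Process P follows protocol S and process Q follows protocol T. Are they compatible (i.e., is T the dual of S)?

NO

?Str vs !Str  match
  rec X vs rec X  match (binder kept)
    ?Bool vs ?Bool  ✗ same direction on both sides — not dual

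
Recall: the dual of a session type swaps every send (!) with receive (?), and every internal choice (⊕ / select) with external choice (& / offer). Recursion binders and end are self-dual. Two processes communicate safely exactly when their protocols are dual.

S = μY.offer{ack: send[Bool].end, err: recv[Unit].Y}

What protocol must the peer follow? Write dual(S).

μY = μY  (rec unchanged)
  offer{ack,err} = select{ack,err}  (external→internal)
    • ack:
      send[Bool] = recv[Bool]
        end ↦ end
    • err:
      recv[Unit] = send[Unit]
        Y ↦ Y

μY.select{ack: recv[Bool].end, err: send[Unit].Y}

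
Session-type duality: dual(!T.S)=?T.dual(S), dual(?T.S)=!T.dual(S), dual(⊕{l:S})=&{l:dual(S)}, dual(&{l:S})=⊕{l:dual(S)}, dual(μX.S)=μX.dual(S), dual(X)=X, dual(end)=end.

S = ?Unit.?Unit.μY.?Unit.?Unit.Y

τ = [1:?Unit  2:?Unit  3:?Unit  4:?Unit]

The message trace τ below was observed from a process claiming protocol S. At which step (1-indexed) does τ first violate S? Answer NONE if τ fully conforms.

NONE

step 1: ?Unit  ok  now at ?Unit.μY.…
step 2: ?Unit  ok  now at μY.…
step 3: ?Unit  ok  now at ?Unit.μY.…
step 4: ?Unit  ok  now at μY.…
τ conforms to S (length 4)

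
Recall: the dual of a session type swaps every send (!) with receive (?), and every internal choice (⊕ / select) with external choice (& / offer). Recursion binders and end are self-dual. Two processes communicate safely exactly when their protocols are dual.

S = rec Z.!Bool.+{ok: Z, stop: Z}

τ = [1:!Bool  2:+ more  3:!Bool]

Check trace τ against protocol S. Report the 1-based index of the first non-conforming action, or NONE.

2

@1 !Bool  ok  now at +{ok: rec Z.…, stop: rec Z.…}
@2 got + more, protocol expects + ok or + stop  ✗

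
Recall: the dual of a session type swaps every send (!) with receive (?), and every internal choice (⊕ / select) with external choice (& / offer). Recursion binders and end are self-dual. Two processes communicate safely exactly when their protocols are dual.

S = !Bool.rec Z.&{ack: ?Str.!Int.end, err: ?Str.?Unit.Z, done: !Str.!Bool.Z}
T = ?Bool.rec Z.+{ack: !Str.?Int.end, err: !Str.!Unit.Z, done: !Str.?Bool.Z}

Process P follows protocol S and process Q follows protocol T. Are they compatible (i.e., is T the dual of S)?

NO

!Bool | ?Bool  match
  rec Z | rec Z  match (rec unchanged)
    &{ack,err,done} | +{ack,err,done}  match same labels
      case ack:
        ?Str | !Str  match
          !Int | ?Int  match
            end | end  match
      case err:
        ?Str | !Str  match
          ?Unit | !Unit  match
            Z | Z  match
      case done:
        !Str | !Str  ✗ same direction on both sides — not dual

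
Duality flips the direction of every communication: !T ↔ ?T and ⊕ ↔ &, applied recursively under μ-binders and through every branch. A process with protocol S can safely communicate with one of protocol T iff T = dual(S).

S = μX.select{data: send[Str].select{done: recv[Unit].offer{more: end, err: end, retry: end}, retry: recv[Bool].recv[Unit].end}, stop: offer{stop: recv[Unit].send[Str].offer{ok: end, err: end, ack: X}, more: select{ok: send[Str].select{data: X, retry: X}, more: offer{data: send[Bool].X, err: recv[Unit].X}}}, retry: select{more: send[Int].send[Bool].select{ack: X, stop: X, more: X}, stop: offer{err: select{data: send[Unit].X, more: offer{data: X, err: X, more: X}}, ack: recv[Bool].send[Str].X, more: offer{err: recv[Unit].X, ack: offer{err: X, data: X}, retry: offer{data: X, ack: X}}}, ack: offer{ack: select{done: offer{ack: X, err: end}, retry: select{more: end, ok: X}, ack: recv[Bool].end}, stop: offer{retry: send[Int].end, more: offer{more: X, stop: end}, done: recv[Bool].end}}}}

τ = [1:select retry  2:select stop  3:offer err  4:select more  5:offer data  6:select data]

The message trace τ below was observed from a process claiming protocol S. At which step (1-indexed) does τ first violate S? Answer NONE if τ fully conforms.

NONE

[1] select retry  ✓  now at select{more: send[Int].send[Bool].select{ack: μX.…, stop: μX.…, more: μX.…}, stop: offer{err: select{data: send[Unit].μX.…, more: offer{data: μX.…, err: μX.…, more: μX.…}}, ack: recv[Bool].send[Str].μX.…, more: offer{err: recv[Unit].μX.…, ack: offer{err: μX.…, data: μX.…}, retry: offer{data: μX.…, ack: μX.…}}}, ack: offer{ack: select{done: offer{ack: μX.…, err: end}, retry: select{more: end, ok: μX.…}, ack: recv[Bool].end}, stop: offer{retry: send[Int].end, more: offer{more: μX.…, stop: end}, done: recv[Bool].end}}}
[2] select stop  ✓  now at offer{err: select{data: send[Unit].μX.…, more: offer{data: μX.…, err: μX.…, more: μX.…}}, ack: recv[Bool].send[Str].μX.…, more: offer{err: recv[Unit].μX.…, ack: offer{err: μX.…, data: μX.…}, retry: offer{data: μX.…, ack: μX.…}}}
[3] offer err  ✓  now at select{data: send[Unit].μX.…, more: offer{data: μX.…, err: μX.…, more: μX.…}}
[4] select more  ✓  now at offer{data: μX.…, err: μX.…, more: μX.…}
[5] offer data  ✓  now at μX.…
[6] select data  ✓  now at send[Str].select{done: recv[Unit].offer{more: end, err: end, retry: end}, retry: recv[Bool].recv[Unit].end}
trace exhausted — no violation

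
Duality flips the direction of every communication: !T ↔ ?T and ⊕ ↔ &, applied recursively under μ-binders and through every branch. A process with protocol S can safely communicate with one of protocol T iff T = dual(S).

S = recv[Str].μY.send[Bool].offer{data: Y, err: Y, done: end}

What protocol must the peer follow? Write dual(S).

recv[Str] → send[Str]
  μY → μY  (rec unchanged)
    send[Bool] → recv[Bool]
      offer{data,err,done} → select{data,err,done}  (external→internal)
        case data:
          Y self-dual
        case err:
          Y self-dual
        case done:
          end self-dual

send[Str].μY.recv[Bool].select{data: Y, err: Y, done: end}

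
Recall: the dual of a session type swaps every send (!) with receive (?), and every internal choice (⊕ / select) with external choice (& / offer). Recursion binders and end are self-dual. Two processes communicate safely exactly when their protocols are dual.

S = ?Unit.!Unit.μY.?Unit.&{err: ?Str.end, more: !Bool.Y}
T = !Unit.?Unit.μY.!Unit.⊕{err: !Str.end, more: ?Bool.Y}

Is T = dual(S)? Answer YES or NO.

?Unit | !Unit  match
  !Unit | ?Unit  match
    μY | μY  match (rec unchanged)
      ?Unit | !Unit  match
        &{err,more} | ⊕{err,more}  match label sets agree
          case err:
            ?Str | !Str  match
              end | end  match
          case more:
            !Bool | ?Bool  match
              Y | Y  match

YES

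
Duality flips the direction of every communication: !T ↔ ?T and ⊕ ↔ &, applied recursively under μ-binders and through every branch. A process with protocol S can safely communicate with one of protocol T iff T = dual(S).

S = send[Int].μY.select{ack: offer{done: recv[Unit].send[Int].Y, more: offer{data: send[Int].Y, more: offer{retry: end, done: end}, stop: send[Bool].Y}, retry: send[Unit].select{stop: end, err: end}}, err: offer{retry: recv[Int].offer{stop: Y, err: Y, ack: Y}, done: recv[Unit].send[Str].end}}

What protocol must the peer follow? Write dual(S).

send[Int] → recv[Int]
  μY → μY  (binder kept)
    select{ack,err} → offer{ack,err}  (select→offer)
      • ack:
        offer{done,more,retry} → select{done,more,retry}  (&→⊕)
          • done:
            recv[Unit] → send[Unit]
              send[Int] → recv[Int]
                dual(Y) = Y
          • more:
            offer{data,more,stop} → select{data,more,stop}  (&→⊕)
              • data:
                send[Int] → recv[Int]
                  dual(Y) = Y
              • more:
                offer{retry,done} → select{retry,done}  (&→⊕)
                  • retry:
                    dual(end) = end
                  • done:
                    dual(end) = end
              • stop:
                send[Bool] → recv[Bool]
                  dual(Y) = Y
          • retry:
            send[Unit] → recv[Unit]
              select{stop,err} → offer{stop,err}  (select→offer)
                • stop:
                  dual(end) = end
                • err:
                  dual(end) = end
      • err:
        offer{retry,done} → select{retry,done}  (&→⊕)
          • retry:
            recv[Int] → send[Int]
              offer{stop,err,ack} → select{stop,err,ack}  (&→⊕)
                • stop:
                  dual(Y) = Y
                • err:
                  dual(Y) = Y
                • ack:
                  dual(Y) = Y
          • done:
            recv[Unit] → send[Unit]
              send[Str] → recv[Str]
                dual(end) = end

recv[Int].μY.offer{ack: select{done: send[Unit].recv[Int].Y, more: select{data: recv[Int].Y, more: select{retry: end, done: end}, stop: recv[Bool].Y}, retry: recv[Unit].offer{stop: end, err: end}}, err: select{retry: send[Int].select{stop: Y, err: Y, ack: Y}, done: send[Unit].recv[Str].end}}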